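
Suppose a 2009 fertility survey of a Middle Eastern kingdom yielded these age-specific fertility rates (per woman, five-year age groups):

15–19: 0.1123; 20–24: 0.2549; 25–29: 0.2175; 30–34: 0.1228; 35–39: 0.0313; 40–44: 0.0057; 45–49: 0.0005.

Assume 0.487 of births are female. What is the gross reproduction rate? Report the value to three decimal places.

Proportion female at birth = 0.487.
Sum of ASFRs = 0.1123 + 0.2549 + 0.2175 + 0.1228 + 0.0313 + 0.0057 + 0.0005 = 0.7450
TFR = 5 × 0.7450 = 3.725
GRR = 0.487 × 3.725 = 1.81408

1.814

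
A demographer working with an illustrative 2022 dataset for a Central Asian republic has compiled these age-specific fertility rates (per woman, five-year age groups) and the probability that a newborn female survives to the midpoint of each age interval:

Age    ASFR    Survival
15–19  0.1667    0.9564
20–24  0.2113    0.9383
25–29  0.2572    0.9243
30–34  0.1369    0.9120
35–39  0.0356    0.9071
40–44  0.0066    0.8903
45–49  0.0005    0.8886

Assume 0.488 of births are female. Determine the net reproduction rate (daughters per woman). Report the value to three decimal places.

Proportion female at birth = 0.488.
Each age group contributes 5 × ASFR × survival:
  15–19: 5 × 0.1667 × 0.9564 = 0.79716
  20–24: 5 × 0.2113 × 0.9383 = 0.99131
  25–29: 5 × 0.2572 × 0.9243 = 1.18865
  30–34: 5 × 0.1369 × 0.9120 = 0.62426
  35–39: 5 × 0.0356 × 0.9071 = 0.16146
  40–44: 5 × 0.0066 × 0.8903 = 0.02938
  45–49: 5 × 0.0005 × 0.8886 = 0.00222
Sum = 3.79444
NRR = 0.488 × 3.79444 = 1.85169
With NRR above 1 the population is above replacement fertility.

1.852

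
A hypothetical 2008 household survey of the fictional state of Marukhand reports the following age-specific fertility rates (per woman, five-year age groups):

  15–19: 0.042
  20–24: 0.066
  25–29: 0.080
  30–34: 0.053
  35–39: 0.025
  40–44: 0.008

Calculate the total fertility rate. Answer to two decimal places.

Sum of ASFRs = 0.042 + 0.066 + 0.080 + 0.053 + 0.025 + 0.008 = 0.274
TFR = 5 × 0.274 = 1.37

1.37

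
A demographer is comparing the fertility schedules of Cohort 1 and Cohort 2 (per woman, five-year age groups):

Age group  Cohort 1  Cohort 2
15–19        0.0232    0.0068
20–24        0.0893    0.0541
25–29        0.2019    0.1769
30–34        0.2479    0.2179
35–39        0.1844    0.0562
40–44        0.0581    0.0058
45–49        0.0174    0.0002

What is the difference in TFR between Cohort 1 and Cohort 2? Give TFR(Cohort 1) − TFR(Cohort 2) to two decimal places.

Cohort 1:
  Sum of ASFRs = 0.0232 + 0.0893 + 0.2019 + 0.2479 + 0.1844 + 0.0581 + 0.0174 = 0.8222
  TFR = 5 × 0.8222 = 4.111
Cohort 2:
  Sum of ASFRs = 0.0068 + 0.0541 + 0.1769 + 0.2179 + 0.0562 + 0.0058 + 0.0002 = 0.5179
  TFR = 5 × 0.5179 = 2.5895
Difference = 4.111 − 2.5895 = 1.5215

1.52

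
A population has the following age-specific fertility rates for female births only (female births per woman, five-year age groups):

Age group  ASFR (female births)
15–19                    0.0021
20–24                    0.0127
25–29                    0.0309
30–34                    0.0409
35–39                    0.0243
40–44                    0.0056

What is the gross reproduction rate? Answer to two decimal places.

Sum of female ASFRs = 0.0021 + 0.0127 + 0.0309 + 0.0409 + 0.0243 + 0.0056 = 0.1165
GRR = 5 × 0.1165 = 0.5825

0.58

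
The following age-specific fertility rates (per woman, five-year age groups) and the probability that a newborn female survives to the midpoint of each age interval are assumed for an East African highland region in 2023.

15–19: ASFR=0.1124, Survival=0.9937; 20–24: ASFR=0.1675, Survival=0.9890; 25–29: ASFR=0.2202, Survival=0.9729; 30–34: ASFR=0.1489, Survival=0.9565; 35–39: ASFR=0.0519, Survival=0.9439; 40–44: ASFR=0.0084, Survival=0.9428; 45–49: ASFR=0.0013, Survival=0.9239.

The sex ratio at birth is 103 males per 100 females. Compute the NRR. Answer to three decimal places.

1.705

Proportion female at birth = 100 / (100 + 103) = 0.49261.
Each age group contributes 5 × ASFR × survival:
  15–19: 5 × 0.1124 × 0.9937 = 0.55846
  20–24: 5 × 0.1675 × 0.9890 = 0.82829
  25–29: 5 × 0.2202 × 0.9729 = 1.07116
  30–34: 5 × 0.1489 × 0.9565 = 0.71211
  35–39: 5 × 0.0519 × 0.9439 = 0.24494
  40–44: 5 × 0.0084 × 0.9428 = 0.03960
  45–49: 5 × 0.0013 × 0.9239 = 0.00601
Sum = 3.46057
NRR = 0.49261 × 3.46057 = 1.70471
With NRR above 1 the population is above replacement fertility.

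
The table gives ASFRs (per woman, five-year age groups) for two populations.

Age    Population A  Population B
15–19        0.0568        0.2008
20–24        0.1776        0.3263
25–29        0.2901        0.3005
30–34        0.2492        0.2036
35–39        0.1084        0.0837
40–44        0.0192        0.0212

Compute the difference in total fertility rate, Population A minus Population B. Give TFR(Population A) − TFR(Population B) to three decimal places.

-1.174

Population A:
  Sum of ASFRs = 0.0568 + 0.1776 + 0.2901 + 0.2492 + 0.1084 + 0.0192 = 0.9013
  TFR = 5 × 0.9013 = 4.5065
Population B:
  Sum of ASFRs = 0.2008 + 0.3263 + 0.3005 + 0.2036 + 0.0837 + 0.0212 = 1.1361
  TFR = 5 × 1.1361 = 5.6805
Difference = 4.5065 − 5.6805 = -1.174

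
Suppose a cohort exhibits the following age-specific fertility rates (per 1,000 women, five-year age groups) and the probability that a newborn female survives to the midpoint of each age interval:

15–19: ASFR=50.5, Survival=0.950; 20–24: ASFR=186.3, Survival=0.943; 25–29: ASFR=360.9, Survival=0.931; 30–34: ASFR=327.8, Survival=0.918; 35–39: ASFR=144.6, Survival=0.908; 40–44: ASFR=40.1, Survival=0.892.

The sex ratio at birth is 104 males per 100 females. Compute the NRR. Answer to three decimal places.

Proportion female at birth = 100 / (100 + 104) = 0.49020.
Each age group contributes 5 × ASFR × survival:
  15–19: 5 × 50.5/1000 × 0.950 = 0.23988
  20–24: 5 × 186.3/1000 × 0.943 = 0.87840
  25–29: 5 × 360.9/1000 × 0.931 = 1.67999
  30–34: 5 × 327.8/1000 × 0.918 = 1.50460
  35–39: 5 × 144.6/1000 × 0.908 = 0.65648
  40–44: 5 × 40.1/1000 × 0.892 = 0.17885
Sum = 5.13820
NRR = 0.49020 × 5.13820 = 2.51875
NRR > 1, so each generation more than replaces itself.

2.519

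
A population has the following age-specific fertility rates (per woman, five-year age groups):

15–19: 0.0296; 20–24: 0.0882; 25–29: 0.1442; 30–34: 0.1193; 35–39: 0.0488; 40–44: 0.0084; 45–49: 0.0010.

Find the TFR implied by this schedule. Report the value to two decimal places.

2.20

Sum of ASFRs = 0.0296 + 0.0882 + 0.1442 + 0.1193 + 0.0488 + 0.0084 + 0.0010 = 0.4395
TFR = 5 × 0.4395 = 2.1975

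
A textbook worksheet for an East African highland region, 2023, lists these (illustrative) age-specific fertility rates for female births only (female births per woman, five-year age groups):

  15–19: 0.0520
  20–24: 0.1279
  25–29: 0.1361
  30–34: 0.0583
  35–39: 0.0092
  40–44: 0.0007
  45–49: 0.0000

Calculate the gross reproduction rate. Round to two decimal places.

Sum of female ASFRs = 0.0520 + 0.1279 + 0.1361 + 0.0583 + 0.0092 + 0.0007 + 0.0000 = 0.3842
GRR = 5 × 0.3842 = 1.921

1.92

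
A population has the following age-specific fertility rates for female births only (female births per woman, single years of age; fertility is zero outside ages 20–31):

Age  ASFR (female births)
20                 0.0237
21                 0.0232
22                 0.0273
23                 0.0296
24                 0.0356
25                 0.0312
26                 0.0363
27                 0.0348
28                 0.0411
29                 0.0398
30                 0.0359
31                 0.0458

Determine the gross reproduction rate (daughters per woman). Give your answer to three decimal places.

Sum of female ASFRs = 0.0237 + 0.0232 + 0.0273 + 0.0296 + 0.0356 + 0.0312 + 0.0363 + 0.0348 + 0.0411 + 0.0398 + 0.0359 + 0.0458 = 0.4043
GRR = 0.4043

0.404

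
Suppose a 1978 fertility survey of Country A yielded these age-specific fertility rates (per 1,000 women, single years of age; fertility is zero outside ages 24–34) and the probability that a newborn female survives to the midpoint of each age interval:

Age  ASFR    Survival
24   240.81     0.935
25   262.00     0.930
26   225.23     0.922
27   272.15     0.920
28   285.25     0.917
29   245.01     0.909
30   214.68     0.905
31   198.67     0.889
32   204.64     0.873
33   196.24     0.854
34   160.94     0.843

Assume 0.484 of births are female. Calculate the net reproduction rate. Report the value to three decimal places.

1.096

Proportion female at birth = 0.484.
Survival-weighted fertility by age (1·fₓ·Sₓ):
  24: 1 × 240.81/1000 × 0.935 = 0.22516
  25: 1 × 262.00/1000 × 0.930 = 0.24366
  26: 1 × 225.23/1000 × 0.922 = 0.20766
  27: 1 × 272.15/1000 × 0.920 = 0.25038
  28: 1 × 285.25/1000 × 0.917 = 0.26157
  29: 1 × 245.01/1000 × 0.909 = 0.22271
  30: 1 × 214.68/1000 × 0.905 = 0.19429
  31: 1 × 198.67/1000 × 0.889 = 0.17662
  32: 1 × 204.64/1000 × 0.873 = 0.17865
  33: 1 × 196.24/1000 × 0.854 = 0.16759
  34: 1 × 160.94/1000 × 0.843 = 0.13567
Sum = 2.26396
NRR = 0.484 × 2.26396 = 1.09576
NRR > 1, so each generation more than replaces itself.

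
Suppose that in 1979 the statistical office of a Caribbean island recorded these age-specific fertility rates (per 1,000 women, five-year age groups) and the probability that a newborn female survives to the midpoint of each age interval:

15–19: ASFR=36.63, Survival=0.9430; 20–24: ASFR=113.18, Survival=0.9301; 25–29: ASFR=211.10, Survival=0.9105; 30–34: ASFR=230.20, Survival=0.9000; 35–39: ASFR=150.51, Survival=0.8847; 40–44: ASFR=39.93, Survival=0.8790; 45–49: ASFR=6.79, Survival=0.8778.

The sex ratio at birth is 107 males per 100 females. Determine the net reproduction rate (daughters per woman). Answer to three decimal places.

Proportion female at birth = 100 / (100 + 107) = 0.48309.
Weighting each age-specific rate by interval width and survival:
  15–19: 5 × 36.63/1000 × 0.9430 = 0.17271
  20–24: 5 × 113.18/1000 × 0.9301 = 0.52634
  25–29: 5 × 211.10/1000 × 0.9105 = 0.96103
  30–34: 5 × 230.20/1000 × 0.9000 = 1.03590
  35–39: 5 × 150.51/1000 × 0.8847 = 0.66578
  40–44: 5 × 39.93/1000 × 0.8790 = 0.17549
  45–49: 5 × 6.79/1000 × 0.8778 = 0.02980
Sum = 3.56705
NRR = 0.48309 × 3.56705 = 1.72321
An NRR exceeding 1 indicates intrinsic growth under these rates.

1.723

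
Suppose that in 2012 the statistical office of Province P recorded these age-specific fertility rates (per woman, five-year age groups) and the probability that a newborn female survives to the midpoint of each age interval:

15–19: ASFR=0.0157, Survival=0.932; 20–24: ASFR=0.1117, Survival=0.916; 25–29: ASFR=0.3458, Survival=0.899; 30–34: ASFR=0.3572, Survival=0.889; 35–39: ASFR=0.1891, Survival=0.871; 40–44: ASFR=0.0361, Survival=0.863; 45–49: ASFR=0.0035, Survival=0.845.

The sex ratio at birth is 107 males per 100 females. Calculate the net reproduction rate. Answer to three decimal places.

Proportion female at birth = 100 / (100 + 107) = 0.48309.
Survival-weighted fertility by age (5·fₓ·Sₓ):
  15–19: 5 × 0.0157 × 0.932 = 0.07316
  20–24: 5 × 0.1117 × 0.916 = 0.51159
  25–29: 5 × 0.3458 × 0.899 = 1.55437
  30–34: 5 × 0.3572 × 0.889 = 1.58775
  35–39: 5 × 0.1891 × 0.871 = 0.82353
  40–44: 5 × 0.0361 × 0.863 = 0.15577
  45–49: 5 × 0.0035 × 0.845 = 0.01479
Sum = 4.72096
NRR = 0.48309 × 4.72096 = 2.28065

2.281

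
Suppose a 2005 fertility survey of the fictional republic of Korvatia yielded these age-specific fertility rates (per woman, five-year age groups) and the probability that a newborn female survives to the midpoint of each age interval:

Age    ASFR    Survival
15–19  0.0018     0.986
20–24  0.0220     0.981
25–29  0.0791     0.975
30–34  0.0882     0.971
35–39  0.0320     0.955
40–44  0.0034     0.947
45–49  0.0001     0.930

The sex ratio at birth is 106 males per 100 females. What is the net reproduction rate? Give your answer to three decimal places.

0.534

Proportion female at birth = 100 / (100 + 106) = 0.48544.
Weighting each age-specific rate by interval width and survival:
  15–19: 5 × 0.0018 × 0.986 = 0.00887
  20–24: 5 × 0.0220 × 0.981 = 0.10791
  25–29: 5 × 0.0791 × 0.975 = 0.38561
  30–34: 5 × 0.0882 × 0.971 = 0.42821
  35–39: 5 × 0.0320 × 0.955 = 0.15280
  40–44: 5 × 0.0034 × 0.947 = 0.01610
  45–49: 5 × 0.0001 × 0.930 = 0.00047
Sum = 1.09997
NRR = 0.48544 × 1.09997 = 0.53397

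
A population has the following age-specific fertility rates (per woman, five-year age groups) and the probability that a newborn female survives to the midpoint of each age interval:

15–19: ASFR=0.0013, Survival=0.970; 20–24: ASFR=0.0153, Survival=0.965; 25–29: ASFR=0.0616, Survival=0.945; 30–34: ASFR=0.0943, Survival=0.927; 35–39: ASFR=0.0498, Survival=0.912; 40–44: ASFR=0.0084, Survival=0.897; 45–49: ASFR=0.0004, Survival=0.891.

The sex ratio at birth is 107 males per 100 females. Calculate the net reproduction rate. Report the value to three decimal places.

0.519

Proportion female at birth = 100 / (100 + 107) = 0.48309.
Each age group contributes 5 × ASFR × survival:
  15–19: 5 × 0.0013 × 0.970 = 0.00631
  20–24: 5 × 0.0153 × 0.965 = 0.07382
  25–29: 5 × 0.0616 × 0.945 = 0.29106
  30–34: 5 × 0.0943 × 0.927 = 0.43708
  35–39: 5 × 0.0498 × 0.912 = 0.22709
  40–44: 5 × 0.0084 × 0.897 = 0.03767
  45–49: 5 × 0.0004 × 0.891 = 0.00178
Sum = 1.07481
NRR = 0.48309 × 1.07481 = 0.51923
NRR < 1, so the cohort does not fully replace itself.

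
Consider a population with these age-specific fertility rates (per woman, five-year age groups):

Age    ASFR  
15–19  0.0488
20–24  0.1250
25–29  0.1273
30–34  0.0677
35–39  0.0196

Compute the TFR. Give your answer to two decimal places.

1.94

Sum of ASFRs = 0.0488 + 0.1250 + 0.1273 + 0.0677 + 0.0196 = 0.3884
TFR = 5 × 0.3884 = 1.942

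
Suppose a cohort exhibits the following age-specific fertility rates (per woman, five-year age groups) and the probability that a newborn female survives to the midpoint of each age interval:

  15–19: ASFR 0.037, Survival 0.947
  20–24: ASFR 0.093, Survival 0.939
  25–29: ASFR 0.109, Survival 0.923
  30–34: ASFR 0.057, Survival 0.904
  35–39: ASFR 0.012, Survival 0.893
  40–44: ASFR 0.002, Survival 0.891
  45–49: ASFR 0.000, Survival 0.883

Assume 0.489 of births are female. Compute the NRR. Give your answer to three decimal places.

0.702

Proportion female at birth = 0.489.
Weighting each age-specific rate by interval width and survival:
  15–19: 5 × 0.037 × 0.947 = 0.17520
  20–24: 5 × 0.093 × 0.939 = 0.43664
  25–29: 5 × 0.109 × 0.923 = 0.50304
  30–34: 5 × 0.057 × 0.904 = 0.25764
  35–39: 5 × 0.012 × 0.893 = 0.05358
  40–44: 5 × 0.002 × 0.891 = 0.00891
  45–49: 5 × 0.000 × 0.883 = 0.00000
Sum = 1.43501
NRR = 0.489 × 1.43501 = 0.70172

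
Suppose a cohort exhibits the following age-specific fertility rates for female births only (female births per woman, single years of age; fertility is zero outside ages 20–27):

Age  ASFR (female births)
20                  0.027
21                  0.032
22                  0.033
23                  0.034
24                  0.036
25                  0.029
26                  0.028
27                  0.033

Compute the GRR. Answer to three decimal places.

0.252

Sum of female ASFRs = 0.027 + 0.032 + 0.033 + 0.034 + 0.036 + 0.029 + 0.028 + 0.033 = 0.252
GRR = 0.252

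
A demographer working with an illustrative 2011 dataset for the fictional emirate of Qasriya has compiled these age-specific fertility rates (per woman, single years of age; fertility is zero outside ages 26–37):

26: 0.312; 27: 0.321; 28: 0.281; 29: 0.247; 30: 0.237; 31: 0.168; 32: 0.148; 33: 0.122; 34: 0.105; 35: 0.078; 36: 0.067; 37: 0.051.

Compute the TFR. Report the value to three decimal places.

2.137

Sum of ASFRs = 0.312 + 0.321 + 0.281 + 0.247 + 0.237 + 0.168 + 0.148 + 0.122 + 0.105 + 0.078 + 0.067 + 0.051 = 2.137
TFR = 2.137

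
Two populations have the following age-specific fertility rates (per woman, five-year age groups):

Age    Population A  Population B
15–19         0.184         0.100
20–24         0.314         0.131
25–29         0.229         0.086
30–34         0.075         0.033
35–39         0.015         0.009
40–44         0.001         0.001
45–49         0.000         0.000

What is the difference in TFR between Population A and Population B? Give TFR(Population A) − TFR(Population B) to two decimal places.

Population A:
  Sum of ASFRs = 0.184 + 0.314 + 0.229 + 0.075 + 0.015 + 0.001 + 0.000 = 0.818
  TFR = 5 × 0.818 = 4.09
Population B:
  Sum of ASFRs = 0.100 + 0.131 + 0.086 + 0.033 + 0.009 + 0.001 + 0.000 = 0.360
  TFR = 5 × 0.360 = 1.8
Difference = 4.09 − 1.8 = 2.29

2.29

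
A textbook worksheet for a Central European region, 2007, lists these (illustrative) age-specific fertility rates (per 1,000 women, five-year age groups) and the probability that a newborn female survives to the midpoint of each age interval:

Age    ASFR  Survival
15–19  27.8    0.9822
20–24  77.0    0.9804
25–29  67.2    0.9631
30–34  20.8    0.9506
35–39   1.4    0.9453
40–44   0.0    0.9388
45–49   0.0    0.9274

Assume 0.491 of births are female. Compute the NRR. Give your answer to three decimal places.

0.463

Proportion female at birth = 0.491.
Per-age-group product (5 × ASFR × survival probability):
  15–19: 5 × 27.8/1000 × 0.9822 = 0.13653
  20–24: 5 × 77.0/1000 × 0.9804 = 0.37745
  25–29: 5 × 67.2/1000 × 0.9631 = 0.32360
  30–34: 5 × 20.8/1000 × 0.9506 = 0.09886
  35–39: 5 × 1.4/1000 × 0.9453 = 0.00662
  40–44: 5 × 0.0/1000 × 0.9388 = 0.00000
  45–49: 5 × 0.0/1000 × 0.9274 = 0.00000
Sum = 0.94306
NRR = 0.491 × 0.94306 = 0.46304
With NRR below 1 the population is below replacement fertility.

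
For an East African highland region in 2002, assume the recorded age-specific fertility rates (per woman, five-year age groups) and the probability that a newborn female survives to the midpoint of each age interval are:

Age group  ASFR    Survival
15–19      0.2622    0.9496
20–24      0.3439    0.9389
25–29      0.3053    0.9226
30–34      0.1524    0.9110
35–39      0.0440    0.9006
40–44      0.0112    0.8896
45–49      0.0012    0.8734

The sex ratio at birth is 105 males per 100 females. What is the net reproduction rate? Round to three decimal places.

Proportion female at birth = 100 / (100 + 105) = 0.48780.
Survival-weighted fertility by age (5·fₓ·Sₓ):
  15–19: 5 × 0.2622 × 0.9496 = 1.24493
  20–24: 5 × 0.3439 × 0.9389 = 1.61444
  25–29: 5 × 0.3053 × 0.9226 = 1.40835
  30–34: 5 × 0.1524 × 0.9110 = 0.69418
  35–39: 5 × 0.0440 × 0.9006 = 0.19813
  40–44: 5 × 0.0112 × 0.8896 = 0.04982
  45–49: 5 × 0.0012 × 0.8734 = 0.00524
Sum = 5.21509
NRR = 0.48780 × 5.21509 = 2.54392
NRR > 1, so each generation more than replaces itself.

2.544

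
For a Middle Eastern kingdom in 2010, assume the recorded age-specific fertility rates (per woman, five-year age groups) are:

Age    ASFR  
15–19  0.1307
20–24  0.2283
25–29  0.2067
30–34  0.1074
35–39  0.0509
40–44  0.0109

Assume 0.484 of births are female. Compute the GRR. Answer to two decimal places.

Proportion female at birth = 0.484.
Sum of ASFRs = 0.1307 + 0.2283 + 0.2067 + 0.1074 + 0.0509 + 0.0109 = 0.7349
TFR = 5 × 0.7349 = 3.6745
GRR = 0.484 × 3.6745 = 1.77846

1.78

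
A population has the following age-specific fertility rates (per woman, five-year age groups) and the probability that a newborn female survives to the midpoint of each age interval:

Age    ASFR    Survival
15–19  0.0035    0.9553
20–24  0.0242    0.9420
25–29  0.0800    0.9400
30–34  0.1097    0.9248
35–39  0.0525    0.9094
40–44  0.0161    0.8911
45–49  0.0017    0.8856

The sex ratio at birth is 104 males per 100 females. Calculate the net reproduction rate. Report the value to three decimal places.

Proportion female at birth = 100 / (100 + 104) = 0.49020.
Weighting each age-specific rate by interval width and survival:
  15–19: 5 × 0.0035 × 0.9553 = 0.01672
  20–24: 5 × 0.0242 × 0.9420 = 0.11398
  25–29: 5 × 0.0800 × 0.9400 = 0.37600
  30–34: 5 × 0.1097 × 0.9248 = 0.50725
  35–39: 5 × 0.0525 × 0.9094 = 0.23872
  40–44: 5 × 0.0161 × 0.8911 = 0.07173
  45–49: 5 × 0.0017 × 0.8856 = 0.00753
Sum = 1.33193
NRR = 0.49020 × 1.33193 = 0.65291
With NRR below 1 the population is below replacement fertility.

0.653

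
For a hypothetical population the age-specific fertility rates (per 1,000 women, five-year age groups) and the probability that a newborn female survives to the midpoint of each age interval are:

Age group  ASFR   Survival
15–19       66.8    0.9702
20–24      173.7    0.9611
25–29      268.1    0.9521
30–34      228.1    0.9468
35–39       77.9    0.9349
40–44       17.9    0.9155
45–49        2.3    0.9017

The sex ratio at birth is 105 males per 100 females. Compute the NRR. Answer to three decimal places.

1.937

Proportion female at birth = 100 / (100 + 105) = 0.48780.
Weighting each age-specific rate by interval width and survival:
  15–19: 5 × 66.8/1000 × 0.9702 = 0.32405
  20–24: 5 × 173.7/1000 × 0.9611 = 0.83472
  25–29: 5 × 268.1/1000 × 0.9521 = 1.27629
  30–34: 5 × 228.1/1000 × 0.9468 = 1.07983
  35–39: 5 × 77.9/1000 × 0.9349 = 0.36414
  40–44: 5 × 17.9/1000 × 0.9155 = 0.08194
  45–49: 5 × 2.3/1000 × 0.9017 = 0.01037
Sum = 3.97134
NRR = 0.48780 × 3.97134 = 1.93722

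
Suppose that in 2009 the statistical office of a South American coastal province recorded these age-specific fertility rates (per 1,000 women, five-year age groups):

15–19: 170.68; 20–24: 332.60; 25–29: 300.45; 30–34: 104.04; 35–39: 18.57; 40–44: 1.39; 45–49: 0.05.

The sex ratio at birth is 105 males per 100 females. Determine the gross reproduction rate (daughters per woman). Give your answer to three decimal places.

Proportion female at birth = 100 / (100 + 105) = 0.48780.
Sum of ASFRs = 170.68 + 332.60 + 300.45 + 104.04 + 18.57 + 1.39 + 0.05 = 927.78
TFR = 5 × 927.78 / 1000 = 4.6389
GRR = 0.48780 × 4.6389 = 2.26286

2.263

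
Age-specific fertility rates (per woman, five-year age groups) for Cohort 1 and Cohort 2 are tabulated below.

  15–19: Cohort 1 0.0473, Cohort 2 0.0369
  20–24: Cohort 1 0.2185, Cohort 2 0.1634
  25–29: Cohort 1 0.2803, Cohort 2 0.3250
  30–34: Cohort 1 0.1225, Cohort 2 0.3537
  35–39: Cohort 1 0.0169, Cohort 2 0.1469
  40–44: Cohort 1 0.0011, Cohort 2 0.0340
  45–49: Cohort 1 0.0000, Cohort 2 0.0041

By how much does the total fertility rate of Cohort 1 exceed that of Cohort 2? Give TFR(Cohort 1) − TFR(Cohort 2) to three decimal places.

Cohort 1:
  Sum of ASFRs = 0.0473 + 0.2185 + 0.2803 + 0.1225 + 0.0169 + 0.0011 + 0.0000 = 0.6866
  TFR = 5 × 0.6866 = 3.433
Cohort 2:
  Sum of ASFRs = 0.0369 + 0.1634 + 0.3250 + 0.3537 + 0.1469 + 0.0340 + 0.0041 = 1.0640
  TFR = 5 × 1.0640 = 5.32
Difference = 3.433 − 5.32 = -1.887

-1.887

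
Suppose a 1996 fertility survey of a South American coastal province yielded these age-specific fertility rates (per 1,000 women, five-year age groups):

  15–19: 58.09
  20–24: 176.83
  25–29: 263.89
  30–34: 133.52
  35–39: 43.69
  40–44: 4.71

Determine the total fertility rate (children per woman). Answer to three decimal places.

Sum of ASFRs = 58.09 + 176.83 + 263.89 + 133.52 + 43.69 + 4.71 = 680.73
TFR = 5 × 680.73 / 1000 = 3.40365

3.404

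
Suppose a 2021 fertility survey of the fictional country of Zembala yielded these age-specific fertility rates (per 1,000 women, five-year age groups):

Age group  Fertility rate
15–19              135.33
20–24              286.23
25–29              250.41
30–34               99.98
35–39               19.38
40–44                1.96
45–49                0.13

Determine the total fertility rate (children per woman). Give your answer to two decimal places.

Sum of ASFRs = 135.33 + 286.23 + 250.41 + 99.98 + 19.38 + 1.96 + 0.13 = 793.42
TFR = 5 × 793.42 / 1000 = 3.9671

3.97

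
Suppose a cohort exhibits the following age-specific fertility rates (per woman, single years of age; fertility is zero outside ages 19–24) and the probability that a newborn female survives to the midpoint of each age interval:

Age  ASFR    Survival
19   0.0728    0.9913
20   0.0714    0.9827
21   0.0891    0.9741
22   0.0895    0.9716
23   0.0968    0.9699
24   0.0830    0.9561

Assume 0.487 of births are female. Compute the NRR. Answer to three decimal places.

0.238

Proportion female at birth = 0.487.
Weighting each age-specific rate by interval width and survival:
  19: 1 × 0.0728 × 0.9913 = 0.07217
  20: 1 × 0.0714 × 0.9827 = 0.07016
  21: 1 × 0.0891 × 0.9741 = 0.08679
  22: 1 × 0.0895 × 0.9716 = 0.08696
  23: 1 × 0.0968 × 0.9699 = 0.09389
  24: 1 × 0.0830 × 0.9561 = 0.07936
Sum = 0.48933
NRR = 0.487 × 0.48933 = 0.23830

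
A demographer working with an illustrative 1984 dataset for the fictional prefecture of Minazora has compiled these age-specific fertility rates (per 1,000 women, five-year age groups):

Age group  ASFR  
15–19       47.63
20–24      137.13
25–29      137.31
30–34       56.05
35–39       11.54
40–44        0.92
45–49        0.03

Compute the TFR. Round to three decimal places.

1.953

Sum of ASFRs = 47.63 + 137.13 + 137.31 + 56.05 + 11.54 + 0.92 + 0.03 = 390.61
TFR = 5 × 390.61 / 1000 = 1.95305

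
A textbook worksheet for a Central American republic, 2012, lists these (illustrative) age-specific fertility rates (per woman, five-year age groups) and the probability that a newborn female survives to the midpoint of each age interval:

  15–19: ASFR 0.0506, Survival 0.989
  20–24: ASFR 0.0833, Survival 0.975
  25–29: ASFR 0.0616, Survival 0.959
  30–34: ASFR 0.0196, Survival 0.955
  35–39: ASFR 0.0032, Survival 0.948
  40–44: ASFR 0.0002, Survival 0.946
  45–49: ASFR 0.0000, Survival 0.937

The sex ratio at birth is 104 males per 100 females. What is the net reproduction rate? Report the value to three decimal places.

Proportion female at birth = 100 / (100 + 104) = 0.49020.
Per-age-group product (5 × ASFR × survival probability):
  15–19: 5 × 0.0506 × 0.989 = 0.25022
  20–24: 5 × 0.0833 × 0.975 = 0.40609
  25–29: 5 × 0.0616 × 0.959 = 0.29537
  30–34: 5 × 0.0196 × 0.955 = 0.09359
  35–39: 5 × 0.0032 × 0.948 = 0.01517
  40–44: 5 × 0.0002 × 0.946 = 0.00095
  45–49: 5 × 0.0000 × 0.937 = 0.00000
Sum = 1.06139
NRR = 0.49020 × 1.06139 = 0.52029
NRR < 1, so the cohort does not fully replace itself.

0.520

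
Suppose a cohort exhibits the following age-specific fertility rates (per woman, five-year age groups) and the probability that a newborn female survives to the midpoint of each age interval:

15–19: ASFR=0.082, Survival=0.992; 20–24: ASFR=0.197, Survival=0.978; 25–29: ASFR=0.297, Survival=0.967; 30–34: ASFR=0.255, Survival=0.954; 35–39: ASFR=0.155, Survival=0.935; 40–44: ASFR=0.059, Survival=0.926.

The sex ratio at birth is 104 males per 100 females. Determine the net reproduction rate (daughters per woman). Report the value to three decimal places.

Proportion female at birth = 100 / (100 + 104) = 0.49020.
Per-age-group product (5 × ASFR × survival probability):
  15–19: 5 × 0.082 × 0.992 = 0.40672
  20–24: 5 × 0.197 × 0.978 = 0.96333
  25–29: 5 × 0.297 × 0.967 = 1.43600
  30–34: 5 × 0.255 × 0.954 = 1.21635
  35–39: 5 × 0.155 × 0.935 = 0.72463
  40–44: 5 × 0.059 × 0.926 = 0.27317
Sum = 5.02020
NRR = 0.49020 × 5.02020 = 2.46090

2.461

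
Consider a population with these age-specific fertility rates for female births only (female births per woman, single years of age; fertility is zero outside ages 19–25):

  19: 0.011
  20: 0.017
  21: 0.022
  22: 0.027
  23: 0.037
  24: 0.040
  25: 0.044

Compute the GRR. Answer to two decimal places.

0.20

Sum of female ASFRs = 0.011 + 0.017 + 0.022 + 0.027 + 0.037 + 0.040 + 0.044 = 0.198
GRR = 0.198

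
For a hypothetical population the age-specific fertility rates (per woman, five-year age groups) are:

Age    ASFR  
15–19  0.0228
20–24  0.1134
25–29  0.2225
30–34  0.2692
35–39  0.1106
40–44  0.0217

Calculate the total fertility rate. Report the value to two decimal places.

3.80

Sum of ASFRs = 0.0228 + 0.1134 + 0.2225 + 0.2692 + 0.1106 + 0.0217 = 0.7602
TFR = 5 × 0.7602 = 3.801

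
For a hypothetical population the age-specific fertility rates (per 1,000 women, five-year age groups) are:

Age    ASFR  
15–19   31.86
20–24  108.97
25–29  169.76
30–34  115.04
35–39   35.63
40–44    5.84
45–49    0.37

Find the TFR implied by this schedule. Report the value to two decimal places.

Sum of ASFRs = 31.86 + 108.97 + 169.76 + 115.04 + 35.63 + 5.84 + 0.37 = 467.47
TFR = 5 × 467.47 / 1000 = 2.33735

2.34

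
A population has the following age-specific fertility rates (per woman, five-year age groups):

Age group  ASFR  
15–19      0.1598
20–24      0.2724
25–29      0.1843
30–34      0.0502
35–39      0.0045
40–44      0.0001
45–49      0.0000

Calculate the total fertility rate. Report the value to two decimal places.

3.36

Sum of ASFRs = 0.1598 + 0.2724 + 0.1843 + 0.0502 + 0.0045 + 0.0001 + 0.0000 = 0.6713
TFR = 5 × 0.6713 = 3.3565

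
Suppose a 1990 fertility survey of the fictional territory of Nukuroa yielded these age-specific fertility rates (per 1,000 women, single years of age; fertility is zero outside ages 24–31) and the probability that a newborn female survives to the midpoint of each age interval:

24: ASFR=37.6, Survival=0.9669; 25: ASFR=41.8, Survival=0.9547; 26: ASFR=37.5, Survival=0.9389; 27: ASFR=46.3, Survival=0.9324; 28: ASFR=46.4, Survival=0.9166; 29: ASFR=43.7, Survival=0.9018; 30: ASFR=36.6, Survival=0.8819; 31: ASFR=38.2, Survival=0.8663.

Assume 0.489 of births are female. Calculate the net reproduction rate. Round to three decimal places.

Proportion female at birth = 0.489.
Survival-weighted fertility by age (1·fₓ·Sₓ):
  24: 1 × 37.6/1000 × 0.9669 = 0.03636
  25: 1 × 41.8/1000 × 0.9547 = 0.03991
  26: 1 × 37.5/1000 × 0.9389 = 0.03521
  27: 1 × 46.3/1000 × 0.9324 = 0.04317
  28: 1 × 46.4/1000 × 0.9166 = 0.04253
  29: 1 × 43.7/1000 × 0.9018 = 0.03941
  30: 1 × 36.6/1000 × 0.8819 = 0.03228
  31: 1 × 38.2/1000 × 0.8663 = 0.03309
Sum = 0.30196
NRR = 0.489 × 0.30196 = 0.14766
With NRR below 1 the population is below replacement fertility.

0.148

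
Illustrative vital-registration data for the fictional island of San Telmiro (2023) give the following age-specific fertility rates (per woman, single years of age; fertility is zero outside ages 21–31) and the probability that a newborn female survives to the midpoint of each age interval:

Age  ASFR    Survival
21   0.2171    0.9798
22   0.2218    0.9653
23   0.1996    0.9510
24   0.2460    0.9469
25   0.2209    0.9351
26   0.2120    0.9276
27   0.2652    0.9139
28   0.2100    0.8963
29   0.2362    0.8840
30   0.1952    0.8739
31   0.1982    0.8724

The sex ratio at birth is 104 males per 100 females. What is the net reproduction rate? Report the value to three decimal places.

Proportion female at birth = 100 / (100 + 104) = 0.49020.
Each age group contributes 1 × ASFR × survival:
  21: 1 × 0.2171 × 0.9798 = 0.21271
  22: 1 × 0.2218 × 0.9653 = 0.21410
  23: 1 × 0.1996 × 0.9510 = 0.18982
  24: 1 × 0.2460 × 0.9469 = 0.23294
  25: 1 × 0.2209 × 0.9351 = 0.20656
  26: 1 × 0.2120 × 0.9276 = 0.19665
  27: 1 × 0.2652 × 0.9139 = 0.24237
  28: 1 × 0.2100 × 0.8963 = 0.18822
  29: 1 × 0.2362 × 0.8840 = 0.20880
  30: 1 × 0.1952 × 0.8739 = 0.17059
  31: 1 × 0.1982 × 0.8724 = 0.17291
Sum = 2.23567
NRR = 0.49020 × 2.23567 = 1.09593

1.096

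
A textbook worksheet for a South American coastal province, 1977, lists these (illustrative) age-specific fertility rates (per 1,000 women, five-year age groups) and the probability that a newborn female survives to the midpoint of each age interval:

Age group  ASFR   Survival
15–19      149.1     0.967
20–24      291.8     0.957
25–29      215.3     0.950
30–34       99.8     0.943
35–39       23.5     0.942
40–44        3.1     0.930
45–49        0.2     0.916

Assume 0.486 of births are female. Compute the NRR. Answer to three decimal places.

Proportion female at birth = 0.486.
Per-age-group product (5 × ASFR × survival probability):
  15–19: 5 × 149.1/1000 × 0.967 = 0.72090
  20–24: 5 × 291.8/1000 × 0.957 = 1.39626
  25–29: 5 × 215.3/1000 × 0.950 = 1.02268
  30–34: 5 × 99.8/1000 × 0.943 = 0.47056
  35–39: 5 × 23.5/1000 × 0.942 = 0.11069
  40–44: 5 × 3.1/1000 × 0.930 = 0.01442
  45–49: 5 × 0.2/1000 × 0.916 = 0.00092
Sum = 3.73643
NRR = 0.486 × 3.73643 = 1.81590
NRR > 1, so each generation more than replaces itself.

1.816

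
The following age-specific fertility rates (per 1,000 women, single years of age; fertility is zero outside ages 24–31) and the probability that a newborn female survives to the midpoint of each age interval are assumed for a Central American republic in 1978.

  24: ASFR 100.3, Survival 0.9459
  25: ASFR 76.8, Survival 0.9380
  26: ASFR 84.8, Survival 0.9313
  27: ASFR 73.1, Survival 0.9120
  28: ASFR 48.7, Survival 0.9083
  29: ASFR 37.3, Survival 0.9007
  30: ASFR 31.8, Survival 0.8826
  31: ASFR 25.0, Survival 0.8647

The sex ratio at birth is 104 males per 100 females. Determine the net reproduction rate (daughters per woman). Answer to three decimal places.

Proportion female at birth = 100 / (100 + 104) = 0.49020.
Each age group contributes 1 × ASFR × survival:
  24: 1 × 100.3/1000 × 0.9459 = 0.09487
  25: 1 × 76.8/1000 × 0.9380 = 0.07204
  26: 1 × 84.8/1000 × 0.9313 = 0.07897
  27: 1 × 73.1/1000 × 0.9120 = 0.06667
  28: 1 × 48.7/1000 × 0.9083 = 0.04423
  29: 1 × 37.3/1000 × 0.9007 = 0.03360
  30: 1 × 31.8/1000 × 0.8826 = 0.02807
  31: 1 × 25.0/1000 × 0.8647 = 0.02162
Sum = 0.44007
NRR = 0.49020 × 0.44007 = 0.21572
NRR < 1, so the cohort does not fully replace itself.

0.216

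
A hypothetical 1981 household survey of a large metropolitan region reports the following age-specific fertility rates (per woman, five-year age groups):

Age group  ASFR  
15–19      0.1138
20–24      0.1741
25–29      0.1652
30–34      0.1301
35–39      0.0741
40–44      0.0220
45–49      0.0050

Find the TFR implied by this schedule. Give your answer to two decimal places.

Sum of ASFRs = 0.1138 + 0.1741 + 0.1652 + 0.1301 + 0.0741 + 0.0220 + 0.0050 = 0.6843
TFR = 5 × 0.6843 = 3.4215

3.42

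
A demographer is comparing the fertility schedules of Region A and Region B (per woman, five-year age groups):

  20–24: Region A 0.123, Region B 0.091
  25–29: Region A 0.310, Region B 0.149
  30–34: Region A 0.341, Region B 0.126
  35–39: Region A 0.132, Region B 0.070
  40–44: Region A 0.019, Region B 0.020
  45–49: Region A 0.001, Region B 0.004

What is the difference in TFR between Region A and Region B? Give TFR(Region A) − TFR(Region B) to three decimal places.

Region A:
  Sum of ASFRs = 0.123 + 0.310 + 0.341 + 0.132 + 0.019 + 0.001 = 0.926
  TFR = 5 × 0.926 = 4.63
Region B:
  Sum of ASFRs = 0.091 + 0.149 + 0.126 + 0.070 + 0.020 + 0.004 = 0.460
  TFR = 5 × 0.460 = 2.3
Difference = 4.63 − 2.3 = 2.33

2.330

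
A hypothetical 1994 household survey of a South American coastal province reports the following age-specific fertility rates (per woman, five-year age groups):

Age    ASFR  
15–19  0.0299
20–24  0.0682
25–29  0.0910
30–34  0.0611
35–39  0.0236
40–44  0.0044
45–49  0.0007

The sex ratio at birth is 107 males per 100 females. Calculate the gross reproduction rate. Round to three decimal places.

Proportion female at birth = 100 / (100 + 107) = 0.48309.
Sum of ASFRs = 0.0299 + 0.0682 + 0.0910 + 0.0611 + 0.0236 + 0.0044 + 0.0007 = 0.2789
TFR = 5 × 0.2789 = 1.3945
GRR = 0.48309 × 1.3945 = 0.67367

0.674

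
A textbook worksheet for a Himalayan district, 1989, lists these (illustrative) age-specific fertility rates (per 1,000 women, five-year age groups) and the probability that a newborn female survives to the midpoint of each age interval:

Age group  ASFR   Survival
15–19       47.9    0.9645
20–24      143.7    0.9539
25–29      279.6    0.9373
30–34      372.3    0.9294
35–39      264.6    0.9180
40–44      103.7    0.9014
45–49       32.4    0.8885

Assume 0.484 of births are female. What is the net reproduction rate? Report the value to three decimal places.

Proportion female at birth = 0.484.
Per-age-group product (5 × ASFR × survival probability):
  15–19: 5 × 47.9/1000 × 0.9645 = 0.23100
  20–24: 5 × 143.7/1000 × 0.9539 = 0.68538
  25–29: 5 × 279.6/1000 × 0.9373 = 1.31035
  30–34: 5 × 372.3/1000 × 0.9294 = 1.73008
  35–39: 5 × 264.6/1000 × 0.9180 = 1.21451
  40–44: 5 × 103.7/1000 × 0.9014 = 0.46738
  45–49: 5 × 32.4/1000 × 0.8885 = 0.14394
Sum = 5.78264
NRR = 0.484 × 5.78264 = 2.79880
NRR > 1, so each generation more than replaces itself.

2.799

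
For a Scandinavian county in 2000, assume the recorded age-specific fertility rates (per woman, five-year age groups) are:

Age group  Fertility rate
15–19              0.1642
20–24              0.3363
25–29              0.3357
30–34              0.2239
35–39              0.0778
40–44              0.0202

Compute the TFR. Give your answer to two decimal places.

5.79

Sum of ASFRs = 0.1642 + 0.3363 + 0.3357 + 0.2239 + 0.0778 + 0.0202 = 1.1581
TFR = 5 × 1.1581 = 5.7905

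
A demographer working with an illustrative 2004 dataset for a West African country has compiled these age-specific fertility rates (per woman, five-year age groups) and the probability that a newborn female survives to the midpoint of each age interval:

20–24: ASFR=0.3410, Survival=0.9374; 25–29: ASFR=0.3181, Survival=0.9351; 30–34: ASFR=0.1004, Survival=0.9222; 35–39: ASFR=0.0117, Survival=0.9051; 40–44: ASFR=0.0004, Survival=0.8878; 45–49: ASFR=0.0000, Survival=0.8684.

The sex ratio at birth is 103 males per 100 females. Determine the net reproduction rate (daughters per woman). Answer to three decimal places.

Proportion female at birth = 100 / (100 + 103) = 0.49261.
Weighting each age-specific rate by interval width and survival:
  20–24: 5 × 0.3410 × 0.9374 = 1.59827
  25–29: 5 × 0.3181 × 0.9351 = 1.48728
  30–34: 5 × 0.1004 × 0.9222 = 0.46294
  35–39: 5 × 0.0117 × 0.9051 = 0.05295
  40–44: 5 × 0.0004 × 0.8878 = 0.00178
  45–49: 5 × 0.0000 × 0.8684 = 0.00000
Sum = 3.60322
NRR = 0.49261 × 3.60322 = 1.77498
An NRR exceeding 1 indicates intrinsic growth under these rates.

1.775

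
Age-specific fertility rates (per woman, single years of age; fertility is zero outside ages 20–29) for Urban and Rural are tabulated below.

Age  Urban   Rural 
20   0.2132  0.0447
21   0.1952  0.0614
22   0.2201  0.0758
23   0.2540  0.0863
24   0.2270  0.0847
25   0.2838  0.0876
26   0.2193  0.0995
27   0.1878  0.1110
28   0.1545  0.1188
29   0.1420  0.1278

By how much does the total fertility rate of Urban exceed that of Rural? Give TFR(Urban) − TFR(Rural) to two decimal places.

Urban:
  Sum of ASFRs = 0.2132 + 0.1952 + 0.2201 + 0.2540 + 0.2270 + 0.2838 + 0.2193 + 0.1878 + 0.1545 + 0.1420 = 2.0969
  TFR = 2.0969
Rural:
  Sum of ASFRs = 0.0447 + 0.0614 + 0.0758 + 0.0863 + 0.0847 + 0.0876 + 0.0995 + 0.1110 + 0.1188 + 0.1278 = 0.8976
  TFR = 0.8976
Difference = 2.0969 − 0.8976 = 1.1993

1.20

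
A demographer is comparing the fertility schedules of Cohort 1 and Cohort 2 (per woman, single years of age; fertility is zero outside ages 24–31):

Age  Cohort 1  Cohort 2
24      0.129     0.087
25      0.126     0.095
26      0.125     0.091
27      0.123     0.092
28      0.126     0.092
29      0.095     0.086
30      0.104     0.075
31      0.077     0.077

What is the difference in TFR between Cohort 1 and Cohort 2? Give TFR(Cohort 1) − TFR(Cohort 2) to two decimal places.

Cohort 1:
  Sum of ASFRs = 0.129 + 0.126 + 0.125 + 0.123 + 0.126 + 0.095 + 0.104 + 0.077 = 0.905
  TFR = 0.905
Cohort 2:
  Sum of ASFRs = 0.087 + 0.095 + 0.091 + 0.092 + 0.092 + 0.086 + 0.075 + 0.077 = 0.695
  TFR = 0.695
Difference = 0.905 − 0.695 = 0.21

0.21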